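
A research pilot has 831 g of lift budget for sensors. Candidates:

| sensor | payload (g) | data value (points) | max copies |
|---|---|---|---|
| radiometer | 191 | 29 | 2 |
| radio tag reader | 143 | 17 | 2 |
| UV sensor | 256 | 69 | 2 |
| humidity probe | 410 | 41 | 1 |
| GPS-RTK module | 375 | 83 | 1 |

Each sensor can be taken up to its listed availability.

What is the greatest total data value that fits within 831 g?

Density check — UV sensor 0.27, GPS-RTK module 0.22, radiometer 0.15, radio tag reader 0.12 are the best per g.
The ratio heuristic lands on radiometer + 2×UV sensor (167) but leaves 128 g idle.
The 256 g tied up in UV sensor is better spent on GPS-RTK module — total rises to 181 (822 g).
Nothing else within 831 g beats 181.

181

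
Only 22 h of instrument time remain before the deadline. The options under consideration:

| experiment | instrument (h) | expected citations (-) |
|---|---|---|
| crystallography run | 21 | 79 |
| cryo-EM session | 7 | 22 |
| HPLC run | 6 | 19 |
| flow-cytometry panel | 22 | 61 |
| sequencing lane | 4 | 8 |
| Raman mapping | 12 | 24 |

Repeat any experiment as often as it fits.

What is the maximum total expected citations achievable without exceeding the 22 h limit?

Taking crystallography run: 21 h used, 79 in expected citations.
That's the maximum — no swap from here does better than 79.

79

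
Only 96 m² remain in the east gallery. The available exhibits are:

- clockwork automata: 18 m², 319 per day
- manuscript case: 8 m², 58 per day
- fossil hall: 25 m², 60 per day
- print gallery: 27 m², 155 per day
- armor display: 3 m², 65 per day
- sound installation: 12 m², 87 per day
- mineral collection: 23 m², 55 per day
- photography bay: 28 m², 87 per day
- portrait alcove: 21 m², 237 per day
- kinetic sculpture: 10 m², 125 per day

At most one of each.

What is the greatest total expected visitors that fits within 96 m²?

988

The ratio heuristic lands on clockwork automata + manuscript case + armor display + sound installation + mineral collection + portrait alcove + kinetic sculpture (946) but leaves 1 m² idle.
Replace manuscript case and mineral collection with print gallery: the trade gains 42 net, giving 988 at 91 m².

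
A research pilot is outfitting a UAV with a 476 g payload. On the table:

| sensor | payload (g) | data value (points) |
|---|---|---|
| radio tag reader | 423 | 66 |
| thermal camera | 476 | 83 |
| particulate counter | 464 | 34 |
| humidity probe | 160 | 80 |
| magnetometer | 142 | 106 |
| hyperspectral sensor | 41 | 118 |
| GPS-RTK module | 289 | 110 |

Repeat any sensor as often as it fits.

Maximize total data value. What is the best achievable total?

1298

Best packing: 11×hyperspectral sensor — 451 g, 1298 total.
Every other selection either busts 476 g or fails to beat 1298.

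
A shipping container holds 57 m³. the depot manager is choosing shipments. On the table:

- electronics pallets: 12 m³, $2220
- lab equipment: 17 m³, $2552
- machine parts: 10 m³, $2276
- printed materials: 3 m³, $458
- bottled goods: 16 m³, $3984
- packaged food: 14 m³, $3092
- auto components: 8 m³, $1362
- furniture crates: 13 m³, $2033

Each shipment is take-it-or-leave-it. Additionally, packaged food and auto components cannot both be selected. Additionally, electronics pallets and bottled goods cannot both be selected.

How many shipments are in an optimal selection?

4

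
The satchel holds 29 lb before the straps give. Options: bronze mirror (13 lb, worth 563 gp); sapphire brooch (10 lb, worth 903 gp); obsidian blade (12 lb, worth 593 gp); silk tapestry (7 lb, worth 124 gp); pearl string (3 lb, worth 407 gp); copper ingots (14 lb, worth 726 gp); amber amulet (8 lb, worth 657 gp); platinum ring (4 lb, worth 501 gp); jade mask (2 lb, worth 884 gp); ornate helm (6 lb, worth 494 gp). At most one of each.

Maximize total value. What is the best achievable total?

3352

The ratio heuristic lands on sapphire brooch + pearl string + platinum ring + jade mask + ornate helm (3189) but leaves 4 lb idle.
Replace ornate helm with amber amulet: the trade gains 163 net, giving 3352 at 27 lb.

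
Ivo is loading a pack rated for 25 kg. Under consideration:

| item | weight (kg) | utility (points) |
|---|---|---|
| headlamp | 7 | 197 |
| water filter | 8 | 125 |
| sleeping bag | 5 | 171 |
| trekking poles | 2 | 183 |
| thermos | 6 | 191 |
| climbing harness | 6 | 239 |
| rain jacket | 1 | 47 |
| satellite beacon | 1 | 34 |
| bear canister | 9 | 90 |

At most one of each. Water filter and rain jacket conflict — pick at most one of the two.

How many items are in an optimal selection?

6

Best achievable utility is 891.
headlamp + trekking poles + thermos + climbing harness + rain jacket + satellite beacon hits 891 at 23 kg.
Every optimal selection uses 6 items.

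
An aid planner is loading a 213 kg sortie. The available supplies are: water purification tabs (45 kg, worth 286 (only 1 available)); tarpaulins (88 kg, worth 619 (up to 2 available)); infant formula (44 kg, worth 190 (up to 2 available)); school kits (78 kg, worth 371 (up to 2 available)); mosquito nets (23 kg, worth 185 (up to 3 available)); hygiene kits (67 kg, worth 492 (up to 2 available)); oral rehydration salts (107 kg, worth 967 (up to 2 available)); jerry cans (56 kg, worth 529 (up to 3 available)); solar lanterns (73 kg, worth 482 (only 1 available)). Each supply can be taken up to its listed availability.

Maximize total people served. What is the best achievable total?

1873

Ranking by ratio (people served/kg): jerry cans 9.45, oral rehydration salts 9.04, mosquito nets 8.04, hygiene kits 7.34.
Taking the top-ratio supplies first gives mosquito nets + 3×jerry cans for 1772 (191 kg).
Dropping mosquito nets frees 23 kg; slotting in water purification tabs (45 kg) lifts the total to 1873 at 213 kg.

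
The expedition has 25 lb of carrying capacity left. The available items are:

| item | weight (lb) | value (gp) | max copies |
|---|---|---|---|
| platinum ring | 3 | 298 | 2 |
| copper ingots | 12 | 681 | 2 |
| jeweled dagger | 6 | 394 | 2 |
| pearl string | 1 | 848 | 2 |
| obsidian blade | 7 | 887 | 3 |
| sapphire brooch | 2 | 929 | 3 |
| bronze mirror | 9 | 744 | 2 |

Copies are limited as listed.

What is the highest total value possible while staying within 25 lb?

Best packing: platinum ring + 2×pearl string + 2×obsidian blade + 3×sapphire brooch — 25 lb, 6555 total.
No other feasible combination exceeds 6555.

6555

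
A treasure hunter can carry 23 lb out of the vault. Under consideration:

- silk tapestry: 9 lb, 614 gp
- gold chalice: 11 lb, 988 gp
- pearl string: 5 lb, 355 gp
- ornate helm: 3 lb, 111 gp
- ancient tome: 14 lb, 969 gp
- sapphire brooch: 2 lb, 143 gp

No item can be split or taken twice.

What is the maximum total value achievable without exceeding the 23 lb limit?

Density check — gold chalice 89.82, sapphire brooch 71.50, pearl string 71.00 are the best per lb.
Filling by ratio: gold chalice + pearl string + ornate helm + sapphire brooch for 1597, with 2 lb left unused.
Replace pearl string and ornate helm with silk tapestry: the trade gains 148 net, giving 1745 at 22 lb.

1745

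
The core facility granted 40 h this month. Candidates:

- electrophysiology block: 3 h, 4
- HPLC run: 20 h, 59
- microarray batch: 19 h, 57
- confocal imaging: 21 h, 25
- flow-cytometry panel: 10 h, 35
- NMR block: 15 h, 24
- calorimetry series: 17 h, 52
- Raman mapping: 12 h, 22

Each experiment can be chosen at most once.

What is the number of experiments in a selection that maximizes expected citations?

Optimal total is 116.
One optimal bundle: HPLC run + microarray batch (39 h).
Any selection reaching 116 contains exactly 2 experiments.

2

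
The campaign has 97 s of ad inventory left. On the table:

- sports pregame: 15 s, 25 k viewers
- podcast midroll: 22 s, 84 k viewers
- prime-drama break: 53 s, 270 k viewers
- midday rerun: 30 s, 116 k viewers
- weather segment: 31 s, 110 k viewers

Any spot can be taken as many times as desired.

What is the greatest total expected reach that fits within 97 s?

438

Ranking by ratio (expected reach/s): prime-drama break 5.09, midday rerun 3.87, podcast midroll 3.82.
Greedy by ratio would take prime-drama break + midday rerun: 83 s used, total 386.
Replace midday rerun with 2×podcast midroll: the trade gains 52 net, giving 438 at 97 s.
That's the maximum — no swap from here does better than 438.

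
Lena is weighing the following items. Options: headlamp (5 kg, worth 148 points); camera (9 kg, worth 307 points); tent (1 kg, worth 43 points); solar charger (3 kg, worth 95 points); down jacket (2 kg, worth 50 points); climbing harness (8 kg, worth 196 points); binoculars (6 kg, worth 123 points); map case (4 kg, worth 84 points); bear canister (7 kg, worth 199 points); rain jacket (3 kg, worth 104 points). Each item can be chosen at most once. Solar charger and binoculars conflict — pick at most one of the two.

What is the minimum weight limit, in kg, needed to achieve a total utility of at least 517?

Look for the lowest-weight combination reaching 517.
camera + tent + solar charger + rain jacket: 549 utility at 16 kg.
No combination under 16 kg hits 517.

16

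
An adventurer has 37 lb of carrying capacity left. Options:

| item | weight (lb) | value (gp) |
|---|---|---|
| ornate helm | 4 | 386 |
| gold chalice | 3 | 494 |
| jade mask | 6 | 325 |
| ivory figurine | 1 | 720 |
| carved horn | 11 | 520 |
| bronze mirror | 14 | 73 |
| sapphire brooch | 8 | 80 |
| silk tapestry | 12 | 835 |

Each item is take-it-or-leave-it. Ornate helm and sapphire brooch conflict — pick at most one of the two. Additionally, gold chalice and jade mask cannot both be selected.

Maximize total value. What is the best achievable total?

2955

Ornate helm + gold chalice + ivory figurine + carved horn + silk tapestry uses 31 of the 37 lb and totals 2955.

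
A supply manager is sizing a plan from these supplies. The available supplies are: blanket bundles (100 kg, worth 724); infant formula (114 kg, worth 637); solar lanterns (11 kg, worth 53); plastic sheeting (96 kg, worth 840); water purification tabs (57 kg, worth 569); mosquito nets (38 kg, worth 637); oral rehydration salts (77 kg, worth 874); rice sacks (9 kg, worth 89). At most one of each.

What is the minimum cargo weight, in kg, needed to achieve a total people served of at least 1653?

135

Need the lightest bundle worth ≥ 1653.
solar lanterns + mosquito nets + oral rehydration salts + rice sacks: 1653 people served at 135 kg.
No combination under 135 kg hits 1653.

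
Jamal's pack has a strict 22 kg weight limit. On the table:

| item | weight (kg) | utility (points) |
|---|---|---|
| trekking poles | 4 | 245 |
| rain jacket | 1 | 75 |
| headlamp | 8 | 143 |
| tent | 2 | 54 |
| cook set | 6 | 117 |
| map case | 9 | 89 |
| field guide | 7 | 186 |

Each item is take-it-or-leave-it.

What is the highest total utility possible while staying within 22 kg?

Taking the top-ratio items first gives trekking poles + rain jacket + tent + cook set + field guide for 677 (20 kg).
The 6 kg tied up in cook set is better spent on headlamp — total rises to 703 (22 kg).
That's the maximum — no swap from here does better than 703.

703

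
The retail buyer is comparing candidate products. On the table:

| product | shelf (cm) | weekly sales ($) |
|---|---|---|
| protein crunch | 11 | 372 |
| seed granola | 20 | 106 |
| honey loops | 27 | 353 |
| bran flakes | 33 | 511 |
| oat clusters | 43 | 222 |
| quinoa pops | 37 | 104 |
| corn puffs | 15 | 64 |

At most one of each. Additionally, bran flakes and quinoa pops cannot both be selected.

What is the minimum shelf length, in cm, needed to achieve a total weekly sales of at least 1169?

Minimise cm subject to total weekly sales ≥ 1169.
protein crunch + honey loops + bran flakes reaches 1236 using 71 cm.
Below 71 cm the best achievable stays under 1169.

71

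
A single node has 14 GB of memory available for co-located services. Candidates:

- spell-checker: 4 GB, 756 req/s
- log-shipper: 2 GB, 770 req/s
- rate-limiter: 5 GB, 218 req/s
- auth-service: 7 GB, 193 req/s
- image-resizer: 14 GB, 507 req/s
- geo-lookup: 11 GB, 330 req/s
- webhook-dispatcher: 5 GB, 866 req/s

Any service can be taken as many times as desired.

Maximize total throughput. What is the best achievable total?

5390

Best packing: 7×log-shipper — 14 GB, 5390 total.
Every other selection either busts 14 GB or fails to beat 5390.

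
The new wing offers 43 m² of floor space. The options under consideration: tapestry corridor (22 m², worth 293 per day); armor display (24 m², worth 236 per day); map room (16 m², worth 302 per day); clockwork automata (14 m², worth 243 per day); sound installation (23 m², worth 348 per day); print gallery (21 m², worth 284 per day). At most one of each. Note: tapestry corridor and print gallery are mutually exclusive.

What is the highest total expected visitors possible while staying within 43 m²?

By expected visitors per m²: map room 18.88, clockwork automata 17.36, sound installation 15.13, print gallery 13.52 lead.
Filling by ratio: map room + clockwork automata for 545, with 13 m² left unused.
The 14 m² tied up in clockwork automata is better spent on sound installation — total rises to 650 (39 m²).

650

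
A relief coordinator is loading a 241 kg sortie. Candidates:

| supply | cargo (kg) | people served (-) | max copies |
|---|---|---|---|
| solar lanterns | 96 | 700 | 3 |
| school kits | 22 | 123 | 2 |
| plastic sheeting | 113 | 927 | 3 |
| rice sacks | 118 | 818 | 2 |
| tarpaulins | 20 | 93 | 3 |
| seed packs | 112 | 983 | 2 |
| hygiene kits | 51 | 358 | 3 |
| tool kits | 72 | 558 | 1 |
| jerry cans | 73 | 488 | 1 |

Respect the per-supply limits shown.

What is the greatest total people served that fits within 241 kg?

By people served per kg: seed packs 8.78, plastic sheeting 8.20, tool kits 7.75, solar lanterns 7.29 lead.
2×seed packs uses 224 of the 241 kg and totals 1966.
No other feasible combination exceeds 1966.

1966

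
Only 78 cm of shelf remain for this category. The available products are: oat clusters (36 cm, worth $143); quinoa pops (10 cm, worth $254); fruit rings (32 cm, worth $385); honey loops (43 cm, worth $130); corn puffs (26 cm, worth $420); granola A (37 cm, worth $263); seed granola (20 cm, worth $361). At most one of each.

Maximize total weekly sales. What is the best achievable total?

Taking the top-ratio products first gives quinoa pops + corn puffs + seed granola for 1035 (56 cm).
Dropping quinoa pops frees 10 cm; slotting in fruit rings (32 cm) lifts the total to 1166 at 78 cm.
Every other selection either busts 78 cm or fails to beat 1166.

1166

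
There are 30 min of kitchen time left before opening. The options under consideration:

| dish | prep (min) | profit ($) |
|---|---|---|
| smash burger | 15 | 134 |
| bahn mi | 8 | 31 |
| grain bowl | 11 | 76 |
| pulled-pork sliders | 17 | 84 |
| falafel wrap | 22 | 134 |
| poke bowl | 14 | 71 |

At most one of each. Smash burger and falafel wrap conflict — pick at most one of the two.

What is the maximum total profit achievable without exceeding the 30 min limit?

By profit per min: smash burger 8.93, grain bowl 6.91, falafel wrap 6.09, poke bowl 5.07 lead.
The ratio ordering already packs tightly: smash burger + grain bowl, 26 min, 210.
Next best is smash burger + poke bowl at 205 (29 min) — short by 5.

210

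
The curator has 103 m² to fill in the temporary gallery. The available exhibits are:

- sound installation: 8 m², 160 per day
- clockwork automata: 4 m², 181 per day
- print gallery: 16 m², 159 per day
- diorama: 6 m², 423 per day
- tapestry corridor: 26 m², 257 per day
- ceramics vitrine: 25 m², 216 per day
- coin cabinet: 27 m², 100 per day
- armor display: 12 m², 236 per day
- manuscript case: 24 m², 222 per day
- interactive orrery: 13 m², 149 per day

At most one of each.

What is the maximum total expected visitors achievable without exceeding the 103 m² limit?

1638

Density check — diorama 70.50, clockwork automata 45.25, sound installation 20.00, armor display 19.67 are the best per m².
Greedy by ratio would take sound installation + clockwork automata + print gallery + diorama + tapestry corridor + armor display + interactive orrery: 85 m² used, total 1565.
The 13 m² tied up in interactive orrery is better spent on manuscript case — total rises to 1638 (96 m²).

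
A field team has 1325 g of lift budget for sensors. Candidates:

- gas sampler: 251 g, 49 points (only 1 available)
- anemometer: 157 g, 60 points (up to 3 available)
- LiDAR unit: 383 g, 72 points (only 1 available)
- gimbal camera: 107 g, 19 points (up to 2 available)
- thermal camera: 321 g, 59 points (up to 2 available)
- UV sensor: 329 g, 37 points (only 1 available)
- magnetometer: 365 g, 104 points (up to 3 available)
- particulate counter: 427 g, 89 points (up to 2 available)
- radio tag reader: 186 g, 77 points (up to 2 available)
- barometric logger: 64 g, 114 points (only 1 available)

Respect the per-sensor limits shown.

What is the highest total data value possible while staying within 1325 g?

Best packing: 3×anemometer + magnetometer + 2×radio tag reader + barometric logger — 1272 g, 552 total.
No other feasible combination exceeds 552.

552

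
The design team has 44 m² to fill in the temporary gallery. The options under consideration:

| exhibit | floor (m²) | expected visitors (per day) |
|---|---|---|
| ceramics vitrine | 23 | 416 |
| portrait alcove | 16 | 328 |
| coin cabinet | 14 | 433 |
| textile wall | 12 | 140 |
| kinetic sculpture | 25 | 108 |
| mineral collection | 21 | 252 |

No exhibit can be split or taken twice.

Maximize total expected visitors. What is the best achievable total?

The ratio ordering already packs tightly: portrait alcove + coin cabinet + textile wall, 42 m², 901.

901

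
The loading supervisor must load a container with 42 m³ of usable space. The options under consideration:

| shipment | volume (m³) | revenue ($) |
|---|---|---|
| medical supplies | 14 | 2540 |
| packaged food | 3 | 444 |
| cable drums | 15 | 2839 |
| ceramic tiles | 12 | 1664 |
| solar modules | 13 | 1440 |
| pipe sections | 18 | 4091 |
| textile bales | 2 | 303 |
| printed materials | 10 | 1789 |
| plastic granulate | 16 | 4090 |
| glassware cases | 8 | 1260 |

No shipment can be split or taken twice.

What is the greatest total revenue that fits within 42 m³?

Taking pipe sections + plastic granulate + glassware cases: 42 m³ used, 9441 in revenue.

9441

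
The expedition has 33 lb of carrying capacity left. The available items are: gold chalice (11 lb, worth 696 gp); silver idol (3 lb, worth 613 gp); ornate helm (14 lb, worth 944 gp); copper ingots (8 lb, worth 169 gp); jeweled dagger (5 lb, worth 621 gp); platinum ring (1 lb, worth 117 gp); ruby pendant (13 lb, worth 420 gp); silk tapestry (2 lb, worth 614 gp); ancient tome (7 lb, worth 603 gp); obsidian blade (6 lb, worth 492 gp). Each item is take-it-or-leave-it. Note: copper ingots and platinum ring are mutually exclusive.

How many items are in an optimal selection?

6

Optimal total is 3512.
silver idol + ornate helm + jeweled dagger + platinum ring + silk tapestry + ancient tome hits 3512 at 32 lb.
Any selection reaching 3512 contains exactly 6 items.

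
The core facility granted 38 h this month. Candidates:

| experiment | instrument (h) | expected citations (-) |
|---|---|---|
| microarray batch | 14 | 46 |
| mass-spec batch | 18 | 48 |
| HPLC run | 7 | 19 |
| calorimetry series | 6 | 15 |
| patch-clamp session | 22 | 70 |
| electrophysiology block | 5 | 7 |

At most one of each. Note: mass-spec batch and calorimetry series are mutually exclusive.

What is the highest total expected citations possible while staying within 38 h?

116

Microarray batch + patch-clamp session uses 36 of the 38 h and totals 116.
No other feasible combination exceeds 116.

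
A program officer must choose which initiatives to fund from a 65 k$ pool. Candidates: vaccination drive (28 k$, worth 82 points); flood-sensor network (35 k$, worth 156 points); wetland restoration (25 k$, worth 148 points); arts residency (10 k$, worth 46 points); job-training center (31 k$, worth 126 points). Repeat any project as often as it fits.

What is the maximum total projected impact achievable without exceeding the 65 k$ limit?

342

2×wetland restoration + arts residency uses 60 of the 65 k$ and totals 342.
That's the maximum — no swap from here does better than 342.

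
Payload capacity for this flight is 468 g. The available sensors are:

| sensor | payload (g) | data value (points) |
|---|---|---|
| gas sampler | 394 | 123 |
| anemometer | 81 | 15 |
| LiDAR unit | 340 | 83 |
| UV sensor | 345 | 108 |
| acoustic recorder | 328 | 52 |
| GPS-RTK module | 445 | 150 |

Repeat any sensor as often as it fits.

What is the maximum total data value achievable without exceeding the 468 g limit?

150

Ranking by ratio (data value/g): GPS-RTK module 0.34, UV sensor 0.31, gas sampler 0.31, LiDAR unit 0.24.
GPS-RTK module uses 445 of the 468 g and totals 150.
No other feasible combination exceeds 150.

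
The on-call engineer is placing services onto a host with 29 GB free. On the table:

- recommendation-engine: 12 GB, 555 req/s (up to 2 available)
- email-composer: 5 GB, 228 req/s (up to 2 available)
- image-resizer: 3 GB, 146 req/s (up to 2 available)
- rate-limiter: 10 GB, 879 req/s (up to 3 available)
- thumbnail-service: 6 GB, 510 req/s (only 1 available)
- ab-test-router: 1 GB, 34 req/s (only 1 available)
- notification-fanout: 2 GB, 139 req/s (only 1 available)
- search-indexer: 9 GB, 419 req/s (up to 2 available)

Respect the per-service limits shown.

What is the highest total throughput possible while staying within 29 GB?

2441

Best packing: 2×rate-limiter + thumbnail-service + ab-test-router + notification-fanout — 29 GB, 2441 total.
Every other selection either busts 29 GB or exceeds an availability limit or fails to beat 2441.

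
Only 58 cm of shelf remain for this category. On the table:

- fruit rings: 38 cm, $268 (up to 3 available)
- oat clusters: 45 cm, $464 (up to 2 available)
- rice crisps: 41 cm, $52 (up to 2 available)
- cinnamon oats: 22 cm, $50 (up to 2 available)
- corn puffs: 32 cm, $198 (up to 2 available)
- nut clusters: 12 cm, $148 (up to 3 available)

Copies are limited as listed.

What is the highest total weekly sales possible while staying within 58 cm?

612

Taking the top-ratio products first gives cinnamon oats + 3×nut clusters for 494 (58 cm).
The 46 cm tied up in cinnamon oats and 2×nut clusters is better spent on oat clusters — total rises to 612 (57 cm).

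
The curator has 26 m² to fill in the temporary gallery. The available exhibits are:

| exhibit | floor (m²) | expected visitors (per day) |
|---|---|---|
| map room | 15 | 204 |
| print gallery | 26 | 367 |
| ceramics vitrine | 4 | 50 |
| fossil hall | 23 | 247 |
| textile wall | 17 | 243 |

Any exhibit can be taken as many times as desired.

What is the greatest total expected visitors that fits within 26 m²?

367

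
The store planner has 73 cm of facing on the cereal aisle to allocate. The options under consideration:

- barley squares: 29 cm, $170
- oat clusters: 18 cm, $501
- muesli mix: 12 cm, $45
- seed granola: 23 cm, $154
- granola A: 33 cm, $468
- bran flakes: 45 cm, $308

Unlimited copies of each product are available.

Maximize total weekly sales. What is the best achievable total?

4×oat clusters uses 72 of the 73 cm and totals 2004.

2004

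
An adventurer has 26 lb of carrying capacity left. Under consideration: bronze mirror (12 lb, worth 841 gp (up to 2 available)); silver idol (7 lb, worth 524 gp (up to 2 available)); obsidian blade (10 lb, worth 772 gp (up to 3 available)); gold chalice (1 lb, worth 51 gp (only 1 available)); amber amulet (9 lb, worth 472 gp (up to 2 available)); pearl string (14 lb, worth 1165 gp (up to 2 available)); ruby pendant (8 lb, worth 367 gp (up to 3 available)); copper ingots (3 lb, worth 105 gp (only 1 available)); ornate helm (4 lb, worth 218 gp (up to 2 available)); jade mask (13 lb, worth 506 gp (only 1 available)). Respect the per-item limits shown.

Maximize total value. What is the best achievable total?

By value per lb: pearl string 83.21, obsidian blade 77.20, silver idol 74.86 lead.
Greedy by ratio would take obsidian blade + gold chalice + pearl string: 25 lb used, total 1988.
Dropping obsidian blade and gold chalice frees 11 lb; slotting in bronze mirror (12 lb) lifts the total to 2006 at 26 lb.
No other feasible combination exceeds 2006.

2006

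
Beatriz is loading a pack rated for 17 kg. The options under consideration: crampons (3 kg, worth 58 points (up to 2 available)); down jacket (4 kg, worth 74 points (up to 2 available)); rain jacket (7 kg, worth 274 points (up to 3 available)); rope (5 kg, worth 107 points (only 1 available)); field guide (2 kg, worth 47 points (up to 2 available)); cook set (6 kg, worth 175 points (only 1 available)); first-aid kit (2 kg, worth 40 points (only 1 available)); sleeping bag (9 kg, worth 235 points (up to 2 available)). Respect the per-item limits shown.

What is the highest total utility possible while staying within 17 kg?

606

Greedy by ratio would take 2×rain jacket + field guide: 16 kg used, total 595.
Dropping field guide frees 2 kg; slotting in crampons (3 kg) lifts the total to 606 at 17 kg.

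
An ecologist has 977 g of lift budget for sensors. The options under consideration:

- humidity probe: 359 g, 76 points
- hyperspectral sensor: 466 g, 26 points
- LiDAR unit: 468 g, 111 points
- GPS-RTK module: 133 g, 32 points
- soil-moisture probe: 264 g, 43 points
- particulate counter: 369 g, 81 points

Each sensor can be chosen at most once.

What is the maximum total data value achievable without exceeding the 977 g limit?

The ratio ordering already packs tightly: LiDAR unit + GPS-RTK module + particulate counter, 970 g, 224.

224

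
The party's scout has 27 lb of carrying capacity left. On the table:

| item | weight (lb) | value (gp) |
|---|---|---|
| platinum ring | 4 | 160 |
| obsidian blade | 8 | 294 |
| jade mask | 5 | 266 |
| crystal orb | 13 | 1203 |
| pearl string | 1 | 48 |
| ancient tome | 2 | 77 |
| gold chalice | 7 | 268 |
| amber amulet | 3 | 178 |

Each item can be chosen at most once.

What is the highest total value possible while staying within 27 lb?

1884

Density check — crystal orb 92.54, amber amulet 59.33, jade mask 53.20, pearl string 48.00 are the best per lb.
The ratio heuristic lands on platinum ring + jade mask + crystal orb + pearl string + amber amulet (1855) but leaves 1 lb idle.
The 1 lb tied up in pearl string is better spent on ancient tome — total rises to 1884 (27 lb).
That's the maximum — no swap from here does better than 1884.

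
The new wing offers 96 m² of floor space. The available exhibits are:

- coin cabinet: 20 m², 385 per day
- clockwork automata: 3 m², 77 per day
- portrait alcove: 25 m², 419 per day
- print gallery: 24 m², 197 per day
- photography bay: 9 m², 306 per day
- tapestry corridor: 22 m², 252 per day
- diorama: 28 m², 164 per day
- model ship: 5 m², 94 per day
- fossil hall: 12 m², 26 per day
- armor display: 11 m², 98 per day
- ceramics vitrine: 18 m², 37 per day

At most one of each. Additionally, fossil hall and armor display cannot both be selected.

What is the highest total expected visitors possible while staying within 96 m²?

1631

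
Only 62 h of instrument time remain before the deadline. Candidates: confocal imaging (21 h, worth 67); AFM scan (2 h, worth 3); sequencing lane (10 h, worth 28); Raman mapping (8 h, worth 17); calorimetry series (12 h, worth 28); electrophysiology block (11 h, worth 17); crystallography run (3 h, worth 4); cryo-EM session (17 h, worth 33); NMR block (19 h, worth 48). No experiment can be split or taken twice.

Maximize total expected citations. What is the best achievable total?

171

Taking confocal imaging + sequencing lane + calorimetry series + NMR block: 62 h used, 171 in expected citations.
The closest alternative, confocal imaging + sequencing lane + Raman mapping + crystallography run + NMR block, reaches only 164.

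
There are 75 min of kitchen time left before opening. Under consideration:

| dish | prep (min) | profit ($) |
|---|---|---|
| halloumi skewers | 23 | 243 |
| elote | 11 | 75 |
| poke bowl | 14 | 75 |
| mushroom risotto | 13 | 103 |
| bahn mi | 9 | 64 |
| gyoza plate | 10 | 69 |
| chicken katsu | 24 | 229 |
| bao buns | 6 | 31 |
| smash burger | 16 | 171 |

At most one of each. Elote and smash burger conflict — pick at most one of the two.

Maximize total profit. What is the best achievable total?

Density check — smash burger 10.69, halloumi skewers 10.57, chicken katsu 9.54, mushroom risotto 7.92 are the best per min.
Filling by ratio: halloumi skewers + bahn mi + chicken katsu + smash burger for 707, with 3 min left unused.
The 9 min tied up in bahn mi is better spent on gyoza plate — total rises to 712 (73 min).
No other feasible combination exceeds 712.

712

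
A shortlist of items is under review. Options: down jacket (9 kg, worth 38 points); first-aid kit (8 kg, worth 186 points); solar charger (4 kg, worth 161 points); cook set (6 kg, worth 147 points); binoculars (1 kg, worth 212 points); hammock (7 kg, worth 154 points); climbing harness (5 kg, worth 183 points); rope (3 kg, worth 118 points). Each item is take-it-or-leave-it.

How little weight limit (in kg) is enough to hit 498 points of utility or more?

9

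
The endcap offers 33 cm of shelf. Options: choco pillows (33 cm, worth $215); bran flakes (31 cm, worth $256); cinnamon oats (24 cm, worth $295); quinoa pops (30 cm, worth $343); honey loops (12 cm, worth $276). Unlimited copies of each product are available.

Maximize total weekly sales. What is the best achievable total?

552

2×honey loops uses 24 of the 33 cm and totals 552.
Every other selection either busts 33 cm or fails to beat 552.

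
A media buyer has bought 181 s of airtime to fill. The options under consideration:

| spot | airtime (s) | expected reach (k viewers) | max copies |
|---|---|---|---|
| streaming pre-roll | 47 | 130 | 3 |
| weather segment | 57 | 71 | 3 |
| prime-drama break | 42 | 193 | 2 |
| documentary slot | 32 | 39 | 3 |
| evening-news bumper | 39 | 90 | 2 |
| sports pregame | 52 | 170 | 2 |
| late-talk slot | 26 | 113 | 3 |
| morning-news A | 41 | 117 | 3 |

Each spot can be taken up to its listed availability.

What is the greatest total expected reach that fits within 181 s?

Ranking by ratio (expected reach/s): prime-drama break 4.60, late-talk slot 4.35, sports pregame 3.27, morning-news A 2.85.
Greedy by ratio would take 2×prime-drama break + 3×late-talk slot: 162 s used, total 725.
Dropping late-talk slot frees 26 s; slotting in morning-news A (41 s) lifts the total to 729 at 177 s.
Nothing else within 181 s beats 729.

729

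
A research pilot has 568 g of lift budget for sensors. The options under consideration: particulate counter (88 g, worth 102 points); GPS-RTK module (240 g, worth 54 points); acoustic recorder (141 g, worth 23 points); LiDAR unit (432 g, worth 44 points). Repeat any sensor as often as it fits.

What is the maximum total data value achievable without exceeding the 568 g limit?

The ratio ordering already packs tightly: 6×particulate counter, 528 g, 612.
That's the maximum — no swap from here does better than 612.

612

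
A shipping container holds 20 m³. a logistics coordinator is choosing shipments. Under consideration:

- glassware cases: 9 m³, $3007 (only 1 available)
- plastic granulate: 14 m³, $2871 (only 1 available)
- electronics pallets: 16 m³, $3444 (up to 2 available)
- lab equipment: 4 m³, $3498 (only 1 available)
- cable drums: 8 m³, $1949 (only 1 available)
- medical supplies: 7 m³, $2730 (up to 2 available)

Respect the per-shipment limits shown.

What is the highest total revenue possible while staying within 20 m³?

The ratio heuristic lands on lab equipment + 2×medical supplies (8958) but leaves 2 m³ idle.
Dropping medical supplies frees 7 m³; slotting in glassware cases (9 m³) lifts the total to 9235 at 20 m³.
Every other selection either busts 20 m³ or exceeds an availability limit or fails to beat 9235.

9235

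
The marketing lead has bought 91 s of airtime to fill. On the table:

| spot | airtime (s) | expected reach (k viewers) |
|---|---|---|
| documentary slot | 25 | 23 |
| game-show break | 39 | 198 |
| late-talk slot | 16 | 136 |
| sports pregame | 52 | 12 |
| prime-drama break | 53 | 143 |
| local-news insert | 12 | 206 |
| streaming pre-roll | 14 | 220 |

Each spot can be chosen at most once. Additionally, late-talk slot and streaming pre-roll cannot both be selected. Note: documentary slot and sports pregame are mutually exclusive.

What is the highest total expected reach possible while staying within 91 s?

647

Documentary slot + game-show break + local-news insert + streaming pre-roll uses 90 of the 91 s and totals 647.
Next best is game-show break + local-news insert + streaming pre-roll at 624 (65 s) — short by 23.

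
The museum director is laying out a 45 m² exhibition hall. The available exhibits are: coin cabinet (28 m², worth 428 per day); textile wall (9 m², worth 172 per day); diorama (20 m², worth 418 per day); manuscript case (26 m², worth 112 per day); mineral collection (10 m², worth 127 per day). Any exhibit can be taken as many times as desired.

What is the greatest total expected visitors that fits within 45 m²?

Taking the top-ratio exhibits first gives 2×diorama for 836 (40 m²).
The 40 m² tied up in 2×diorama is better spent on 5×textile wall — total rises to 860 (45 m²).

860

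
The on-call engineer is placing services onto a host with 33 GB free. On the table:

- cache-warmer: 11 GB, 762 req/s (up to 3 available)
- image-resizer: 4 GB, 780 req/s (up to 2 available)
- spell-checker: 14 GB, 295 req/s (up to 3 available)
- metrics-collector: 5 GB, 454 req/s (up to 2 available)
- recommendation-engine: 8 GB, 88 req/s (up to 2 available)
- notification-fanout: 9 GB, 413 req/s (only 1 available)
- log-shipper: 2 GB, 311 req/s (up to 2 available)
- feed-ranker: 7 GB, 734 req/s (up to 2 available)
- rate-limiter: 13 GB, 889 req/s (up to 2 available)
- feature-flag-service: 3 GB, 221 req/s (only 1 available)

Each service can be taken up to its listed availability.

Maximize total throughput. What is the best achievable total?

4104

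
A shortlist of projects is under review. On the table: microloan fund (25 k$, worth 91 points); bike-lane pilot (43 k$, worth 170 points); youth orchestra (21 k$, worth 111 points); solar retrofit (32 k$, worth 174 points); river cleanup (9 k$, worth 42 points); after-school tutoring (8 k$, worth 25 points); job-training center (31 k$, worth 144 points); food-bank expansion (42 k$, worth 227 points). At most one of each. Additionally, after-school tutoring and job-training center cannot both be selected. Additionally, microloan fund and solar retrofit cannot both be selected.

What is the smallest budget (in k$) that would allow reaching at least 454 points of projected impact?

91

Minimise k$ subject to total projected impact ≥ 454.
Taking solar retrofit + river cleanup + after-school tutoring + food-bank expansion gives 468 (≥ 454) for 91 k$.
Below 91 k$ the best achievable stays under 454.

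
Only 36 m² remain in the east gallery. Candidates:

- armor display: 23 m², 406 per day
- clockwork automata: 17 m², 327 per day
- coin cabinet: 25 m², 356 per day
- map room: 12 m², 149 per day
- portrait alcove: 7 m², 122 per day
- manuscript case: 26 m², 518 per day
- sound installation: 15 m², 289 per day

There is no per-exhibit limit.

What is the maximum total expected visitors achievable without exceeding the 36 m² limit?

Density check — manuscript case 19.92, sound installation 19.27, clockwork automata 19.24, armor display 17.65 are the best per m².
A density-first pass picks portrait alcove + manuscript case — 640 at 33 m².
Replace manuscript case with 2×portrait alcove + sound installation: the trade gains 15 net, giving 655 at 36 m².
No other feasible combination exceeds 655.

655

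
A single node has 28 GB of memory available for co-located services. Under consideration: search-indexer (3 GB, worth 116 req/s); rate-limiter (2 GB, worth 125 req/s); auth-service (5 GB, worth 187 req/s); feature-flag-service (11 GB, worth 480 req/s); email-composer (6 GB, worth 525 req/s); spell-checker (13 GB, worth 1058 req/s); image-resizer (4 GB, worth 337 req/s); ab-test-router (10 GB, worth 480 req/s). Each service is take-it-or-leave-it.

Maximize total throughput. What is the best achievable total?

2161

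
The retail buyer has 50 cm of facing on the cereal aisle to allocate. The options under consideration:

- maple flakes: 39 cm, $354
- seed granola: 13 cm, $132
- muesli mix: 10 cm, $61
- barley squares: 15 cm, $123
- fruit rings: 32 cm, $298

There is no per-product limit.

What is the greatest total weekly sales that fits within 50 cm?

By weekly sales per cm: seed granola 10.15, fruit rings 9.31, maple flakes 9.08 lead.
3×seed granola + muesli mix uses 49 of the 50 cm and totals 457.
Nothing else within 50 cm beats 457.

457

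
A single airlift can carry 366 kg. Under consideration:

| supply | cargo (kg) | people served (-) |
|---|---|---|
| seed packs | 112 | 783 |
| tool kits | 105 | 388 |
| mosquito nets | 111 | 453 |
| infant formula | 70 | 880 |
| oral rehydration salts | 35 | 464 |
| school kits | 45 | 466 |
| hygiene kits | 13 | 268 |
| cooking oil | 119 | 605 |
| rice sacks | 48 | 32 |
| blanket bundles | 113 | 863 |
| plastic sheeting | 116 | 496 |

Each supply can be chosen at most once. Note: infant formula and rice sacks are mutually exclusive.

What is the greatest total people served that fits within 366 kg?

3260

Taking seed packs + infant formula + school kits + hygiene kits + blanket bundles: 353 kg used, 3260 in people served.
The closest alternative, seed packs + infant formula + oral rehydration salts + hygiene kits + blanket bundles, reaches only 3258.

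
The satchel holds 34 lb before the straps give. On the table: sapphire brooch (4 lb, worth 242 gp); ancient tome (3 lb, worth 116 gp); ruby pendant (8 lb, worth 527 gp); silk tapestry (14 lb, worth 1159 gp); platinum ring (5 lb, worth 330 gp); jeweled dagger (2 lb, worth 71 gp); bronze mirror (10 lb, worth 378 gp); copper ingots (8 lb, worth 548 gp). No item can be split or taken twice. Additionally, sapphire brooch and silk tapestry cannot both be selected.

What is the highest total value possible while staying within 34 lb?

Best packing: ancient tome + ruby pendant + silk tapestry + copper ingots — 33 lb, 2350 total.
Runner-up ruby pendant + silk tapestry + jeweled dagger + copper ingots tops out at 2305.

2350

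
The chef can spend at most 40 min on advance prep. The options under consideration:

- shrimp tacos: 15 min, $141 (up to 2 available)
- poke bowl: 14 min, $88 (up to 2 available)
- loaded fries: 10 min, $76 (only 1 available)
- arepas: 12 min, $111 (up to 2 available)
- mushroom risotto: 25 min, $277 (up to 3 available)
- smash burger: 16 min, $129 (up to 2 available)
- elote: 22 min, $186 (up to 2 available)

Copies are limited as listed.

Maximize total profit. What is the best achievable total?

418

The ratio ordering already packs tightly: shrimp tacos + mushroom risotto, 40 min, 418.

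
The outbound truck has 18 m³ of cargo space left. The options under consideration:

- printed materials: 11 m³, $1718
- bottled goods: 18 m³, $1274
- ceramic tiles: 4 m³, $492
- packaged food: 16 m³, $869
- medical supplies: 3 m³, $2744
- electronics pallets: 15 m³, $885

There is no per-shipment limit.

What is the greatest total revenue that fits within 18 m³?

The ratio ordering already packs tightly: 6×medical supplies, 18 m³, 16464.
Every other selection either busts 18 m³ or fails to beat 16464.

16464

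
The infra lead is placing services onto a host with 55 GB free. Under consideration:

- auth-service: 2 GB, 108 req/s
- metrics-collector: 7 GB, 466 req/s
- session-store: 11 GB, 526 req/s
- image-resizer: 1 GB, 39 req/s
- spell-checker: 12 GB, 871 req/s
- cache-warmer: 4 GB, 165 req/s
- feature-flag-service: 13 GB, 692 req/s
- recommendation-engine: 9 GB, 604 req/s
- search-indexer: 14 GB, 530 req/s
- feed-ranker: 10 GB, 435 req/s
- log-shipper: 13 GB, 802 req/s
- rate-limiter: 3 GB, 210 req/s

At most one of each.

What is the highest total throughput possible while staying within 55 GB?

By throughput per GB: spell-checker 72.58, rate-limiter 70.00, recommendation-engine 67.11 lead.
The ratio heuristic lands on auth-service + metrics-collector + image-resizer + spell-checker + cache-warmer + recommendation-engine + log-shipper + rate-limiter (3265) but leaves 4 GB idle.
Dropping auth-service and image-resizer and cache-warmer frees 7 GB; slotting in session-store (11 GB) lifts the total to 3479 at 55 GB.
An exhaustive check of the 4096 subsets confirms 3479.

3479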